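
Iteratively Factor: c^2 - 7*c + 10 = (c - 2)*(c - 5)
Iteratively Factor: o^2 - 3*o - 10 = (o + 2)*(o - 5)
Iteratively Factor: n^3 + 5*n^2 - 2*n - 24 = (n - 2)*(n^2 + 7*n + 12) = (n - 2)*(n + 4)*(n + 3)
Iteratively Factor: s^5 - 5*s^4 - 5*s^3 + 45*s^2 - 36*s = (s - 4)*(s^4 - s^3 - 9*s^2 + 9*s) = (s - 4)*(s - 1)*(s^3 - 9*s) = (s - 4)*(s - 1)*(s + 3)*(s^2 - 3*s) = (s - 4)*(s - 3)*(s - 1)*(s + 3)*(s)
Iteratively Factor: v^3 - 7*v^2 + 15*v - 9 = (v - 1)*(v^2 - 6*v + 9) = (v - 3)*(v - 1)*(v - 3)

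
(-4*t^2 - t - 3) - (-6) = -4*t^2 - t + 3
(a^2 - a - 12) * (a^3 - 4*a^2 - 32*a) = a^5 - 5*a^4 - 40*a^3 + 80*a^2 + 384*a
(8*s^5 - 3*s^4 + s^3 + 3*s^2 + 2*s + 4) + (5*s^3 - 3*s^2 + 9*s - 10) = 8*s^5 - 3*s^4 + 6*s^3 + 11*s - 6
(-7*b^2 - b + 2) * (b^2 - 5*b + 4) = -7*b^4 + 34*b^3 - 21*b^2 - 14*b + 8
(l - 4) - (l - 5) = 1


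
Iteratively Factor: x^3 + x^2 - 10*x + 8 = (x - 2)*(x^2 + 3*x - 4) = (x - 2)*(x + 4)*(x - 1)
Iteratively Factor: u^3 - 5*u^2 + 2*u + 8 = (u - 4)*(u^2 - u - 2) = (u - 4)*(u + 1)*(u - 2)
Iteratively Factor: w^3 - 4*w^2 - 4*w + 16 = (w - 2)*(w^2 - 2*w - 8) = (w - 4)*(w - 2)*(w + 2)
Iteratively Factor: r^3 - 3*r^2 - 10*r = (r + 2)*(r^2 - 5*r) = (r - 5)*(r + 2)*(r)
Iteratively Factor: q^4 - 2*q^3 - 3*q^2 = (q - 3)*(q^3 + q^2) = q*(q - 3)*(q^2 + q) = q*(q - 3)*(q + 1)*(q)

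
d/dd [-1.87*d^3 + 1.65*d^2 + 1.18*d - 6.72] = -5.61*d^2 + 3.3*d + 1.18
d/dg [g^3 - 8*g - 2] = 3*g^2 - 8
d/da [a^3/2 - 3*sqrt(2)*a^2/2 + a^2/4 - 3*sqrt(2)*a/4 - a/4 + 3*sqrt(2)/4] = 3*a^2/2 - 3*sqrt(2)*a + a/2 - 3*sqrt(2)/4 - 1/4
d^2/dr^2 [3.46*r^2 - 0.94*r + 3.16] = 6.92000000000000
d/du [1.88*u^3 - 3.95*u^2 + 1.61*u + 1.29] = 5.64*u^2 - 7.9*u + 1.61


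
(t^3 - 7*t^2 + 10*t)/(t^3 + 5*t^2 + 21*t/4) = 4*(t^2 - 7*t + 10)/(4*t^2 + 20*t + 21)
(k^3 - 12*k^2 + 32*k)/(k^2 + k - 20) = k*(k - 8)/(k + 5)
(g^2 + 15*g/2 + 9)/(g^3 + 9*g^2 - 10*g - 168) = (g + 3/2)/(g^2 + 3*g - 28)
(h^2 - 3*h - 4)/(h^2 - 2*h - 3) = (h - 4)/(h - 3)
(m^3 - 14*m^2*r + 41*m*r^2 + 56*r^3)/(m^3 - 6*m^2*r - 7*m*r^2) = (m - 8*r)/m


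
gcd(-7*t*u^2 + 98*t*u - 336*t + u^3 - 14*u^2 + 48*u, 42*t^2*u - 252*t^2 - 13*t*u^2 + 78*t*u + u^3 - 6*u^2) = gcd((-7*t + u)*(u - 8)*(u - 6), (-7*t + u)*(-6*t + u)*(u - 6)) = 7*t*u - 42*t - u^2 + 6*u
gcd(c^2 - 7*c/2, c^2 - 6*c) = c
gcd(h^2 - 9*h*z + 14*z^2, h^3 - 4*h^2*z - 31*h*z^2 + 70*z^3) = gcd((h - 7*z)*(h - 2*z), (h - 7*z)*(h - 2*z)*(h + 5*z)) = h^2 - 9*h*z + 14*z^2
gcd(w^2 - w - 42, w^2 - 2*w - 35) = w - 7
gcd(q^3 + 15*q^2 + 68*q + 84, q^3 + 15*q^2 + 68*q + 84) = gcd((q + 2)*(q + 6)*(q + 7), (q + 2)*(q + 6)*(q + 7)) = q^3 + 15*q^2 + 68*q + 84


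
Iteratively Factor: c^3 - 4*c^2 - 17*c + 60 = (c + 4)*(c^2 - 8*c + 15) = (c - 5)*(c + 4)*(c - 3)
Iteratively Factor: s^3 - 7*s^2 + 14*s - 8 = (s - 2)*(s^2 - 5*s + 4) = (s - 4)*(s - 2)*(s - 1)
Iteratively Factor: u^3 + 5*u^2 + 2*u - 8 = (u + 2)*(u^2 + 3*u - 4) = (u - 1)*(u + 2)*(u + 4)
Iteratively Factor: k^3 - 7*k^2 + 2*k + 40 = (k - 4)*(k^2 - 3*k - 10) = (k - 4)*(k + 2)*(k - 5)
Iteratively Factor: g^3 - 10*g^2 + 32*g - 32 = (g - 4)*(g^2 - 6*g + 8) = (g - 4)^2*(g - 2)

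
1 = 1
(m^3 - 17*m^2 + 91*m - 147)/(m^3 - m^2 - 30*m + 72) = (m^2 - 14*m + 49)/(m^2 + 2*m - 24)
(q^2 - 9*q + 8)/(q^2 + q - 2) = (q - 8)/(q + 2)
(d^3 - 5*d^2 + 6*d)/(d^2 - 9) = d*(d - 2)/(d + 3)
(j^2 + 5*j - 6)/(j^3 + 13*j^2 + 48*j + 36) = (j - 1)/(j^2 + 7*j + 6)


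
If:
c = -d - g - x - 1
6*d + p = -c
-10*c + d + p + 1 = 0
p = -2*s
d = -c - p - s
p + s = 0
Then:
No Solution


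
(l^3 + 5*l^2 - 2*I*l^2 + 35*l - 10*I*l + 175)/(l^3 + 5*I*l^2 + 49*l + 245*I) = (l + 5)/(l + 7*I)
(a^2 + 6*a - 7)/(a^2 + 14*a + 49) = (a - 1)/(a + 7)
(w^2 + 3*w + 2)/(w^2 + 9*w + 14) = (w + 1)/(w + 7)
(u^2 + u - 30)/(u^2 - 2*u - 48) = (u - 5)/(u - 8)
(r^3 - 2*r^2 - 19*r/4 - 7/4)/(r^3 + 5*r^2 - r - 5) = (r^2 - 3*r - 7/4)/(r^2 + 4*r - 5)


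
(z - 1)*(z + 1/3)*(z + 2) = z^3 + 4*z^2/3 - 5*z/3 - 2/3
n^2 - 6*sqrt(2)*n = n*(n - 6*sqrt(2))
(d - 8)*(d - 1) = d^2 - 9*d + 8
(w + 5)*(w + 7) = w^2 + 12*w + 35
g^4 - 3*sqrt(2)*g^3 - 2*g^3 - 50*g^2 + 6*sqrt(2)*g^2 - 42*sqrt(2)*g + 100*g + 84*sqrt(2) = (g - 2)*(g - 7*sqrt(2))*(g + sqrt(2))*(g + 3*sqrt(2))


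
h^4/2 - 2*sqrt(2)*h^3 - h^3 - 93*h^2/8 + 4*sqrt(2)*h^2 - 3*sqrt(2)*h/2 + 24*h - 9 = (h/2 + sqrt(2))*(h - 3/2)*(h - 1/2)*(h - 6*sqrt(2))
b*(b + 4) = b^2 + 4*b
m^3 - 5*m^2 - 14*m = m*(m - 7)*(m + 2)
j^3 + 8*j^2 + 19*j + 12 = (j + 1)*(j + 3)*(j + 4)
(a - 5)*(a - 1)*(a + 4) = a^3 - 2*a^2 - 19*a + 20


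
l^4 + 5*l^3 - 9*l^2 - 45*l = l*(l - 3)*(l + 3)*(l + 5)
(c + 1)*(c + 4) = c^2 + 5*c + 4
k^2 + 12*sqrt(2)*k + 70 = (k + 5*sqrt(2))*(k + 7*sqrt(2))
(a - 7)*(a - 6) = a^2 - 13*a + 42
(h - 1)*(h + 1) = h^2 - 1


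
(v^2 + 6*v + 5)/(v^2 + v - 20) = (v + 1)/(v - 4)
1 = 1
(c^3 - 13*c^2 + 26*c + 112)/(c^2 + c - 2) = (c^2 - 15*c + 56)/(c - 1)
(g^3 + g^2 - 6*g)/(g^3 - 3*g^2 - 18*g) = (g - 2)/(g - 6)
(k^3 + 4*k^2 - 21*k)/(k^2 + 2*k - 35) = k*(k - 3)/(k - 5)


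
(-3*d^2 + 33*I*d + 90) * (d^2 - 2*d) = -3*d^4 + 6*d^3 + 33*I*d^3 + 90*d^2 - 66*I*d^2 - 180*d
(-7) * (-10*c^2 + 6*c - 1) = 70*c^2 - 42*c + 7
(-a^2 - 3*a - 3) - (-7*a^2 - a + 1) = 6*a^2 - 2*a - 4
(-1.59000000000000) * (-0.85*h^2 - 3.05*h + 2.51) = 1.3515*h^2 + 4.8495*h - 3.9909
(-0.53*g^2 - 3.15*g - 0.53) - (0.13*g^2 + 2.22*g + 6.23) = -0.66*g^2 - 5.37*g - 6.76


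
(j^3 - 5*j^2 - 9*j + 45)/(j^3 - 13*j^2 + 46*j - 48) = (j^2 - 2*j - 15)/(j^2 - 10*j + 16)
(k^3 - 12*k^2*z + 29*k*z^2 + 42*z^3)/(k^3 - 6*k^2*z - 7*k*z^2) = (k - 6*z)/k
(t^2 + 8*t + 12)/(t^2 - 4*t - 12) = (t + 6)/(t - 6)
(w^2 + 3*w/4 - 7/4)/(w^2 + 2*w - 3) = (w + 7/4)/(w + 3)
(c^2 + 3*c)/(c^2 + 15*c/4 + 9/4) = 4*c/(4*c + 3)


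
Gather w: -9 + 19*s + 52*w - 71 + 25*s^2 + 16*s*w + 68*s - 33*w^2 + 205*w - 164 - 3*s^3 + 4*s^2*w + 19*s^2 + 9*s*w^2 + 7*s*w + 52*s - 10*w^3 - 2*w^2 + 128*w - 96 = -3*s^3 + 44*s^2 + 139*s - 10*w^3 + w^2*(9*s - 35) + w*(4*s^2 + 23*s + 385) - 340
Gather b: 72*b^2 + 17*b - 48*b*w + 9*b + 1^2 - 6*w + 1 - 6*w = 72*b^2 + b*(26 - 48*w) - 12*w + 2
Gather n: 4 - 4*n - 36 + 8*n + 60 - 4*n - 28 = 0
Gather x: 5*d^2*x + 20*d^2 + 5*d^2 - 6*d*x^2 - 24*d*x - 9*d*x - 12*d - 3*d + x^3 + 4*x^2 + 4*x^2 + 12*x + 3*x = 25*d^2 - 15*d + x^3 + x^2*(8 - 6*d) + x*(5*d^2 - 33*d + 15)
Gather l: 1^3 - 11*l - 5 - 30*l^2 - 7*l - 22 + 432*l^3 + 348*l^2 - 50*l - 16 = 432*l^3 + 318*l^2 - 68*l - 42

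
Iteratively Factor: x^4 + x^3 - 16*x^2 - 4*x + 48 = (x + 4)*(x^3 - 3*x^2 - 4*x + 12) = (x + 2)*(x + 4)*(x^2 - 5*x + 6) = (x - 3)*(x + 2)*(x + 4)*(x - 2)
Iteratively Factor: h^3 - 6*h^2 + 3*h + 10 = (h - 2)*(h^2 - 4*h - 5) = (h - 2)*(h + 1)*(h - 5)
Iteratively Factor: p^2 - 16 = (p - 4)*(p + 4)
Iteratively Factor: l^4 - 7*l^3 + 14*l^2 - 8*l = (l - 4)*(l^3 - 3*l^2 + 2*l) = (l - 4)*(l - 2)*(l^2 - l) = (l - 4)*(l - 2)*(l - 1)*(l)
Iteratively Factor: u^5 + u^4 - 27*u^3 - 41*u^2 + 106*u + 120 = (u + 4)*(u^4 - 3*u^3 - 15*u^2 + 19*u + 30) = (u + 1)*(u + 4)*(u^3 - 4*u^2 - 11*u + 30) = (u - 2)*(u + 1)*(u + 4)*(u^2 - 2*u - 15) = (u - 2)*(u + 1)*(u + 3)*(u + 4)*(u - 5)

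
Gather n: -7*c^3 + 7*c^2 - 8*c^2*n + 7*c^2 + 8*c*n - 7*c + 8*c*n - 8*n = -7*c^3 + 14*c^2 - 7*c + n*(-8*c^2 + 16*c - 8)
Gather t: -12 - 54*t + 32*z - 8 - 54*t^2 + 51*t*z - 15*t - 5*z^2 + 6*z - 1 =-54*t^2 + t*(51*z - 69) - 5*z^2 + 38*z - 21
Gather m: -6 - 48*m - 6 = -48*m - 12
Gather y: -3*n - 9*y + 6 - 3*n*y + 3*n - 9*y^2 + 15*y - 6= -9*y^2 + y*(6 - 3*n)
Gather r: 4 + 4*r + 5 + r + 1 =5*r + 10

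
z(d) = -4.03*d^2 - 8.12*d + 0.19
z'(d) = -8.06*d - 8.12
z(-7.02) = -141.41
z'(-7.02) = 48.46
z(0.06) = -0.31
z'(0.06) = -8.60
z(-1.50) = 3.30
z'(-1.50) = 3.97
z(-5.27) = -68.94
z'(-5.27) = 34.36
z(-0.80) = 4.11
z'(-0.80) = -1.67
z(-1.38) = 3.72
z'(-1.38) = 3.00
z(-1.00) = 4.28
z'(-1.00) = -0.06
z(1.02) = -12.29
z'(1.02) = -16.34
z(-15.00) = -784.76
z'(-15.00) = 112.78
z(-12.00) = -482.69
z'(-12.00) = 88.60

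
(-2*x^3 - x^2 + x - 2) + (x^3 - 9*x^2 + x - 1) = -x^3 - 10*x^2 + 2*x - 3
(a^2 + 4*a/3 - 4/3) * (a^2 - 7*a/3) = a^4 - a^3 - 40*a^2/9 + 28*a/9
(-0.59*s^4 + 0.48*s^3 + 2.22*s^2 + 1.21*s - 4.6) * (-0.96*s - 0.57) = 0.5664*s^5 - 0.1245*s^4 - 2.4048*s^3 - 2.427*s^2 + 3.7263*s + 2.622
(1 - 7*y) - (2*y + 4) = -9*y - 3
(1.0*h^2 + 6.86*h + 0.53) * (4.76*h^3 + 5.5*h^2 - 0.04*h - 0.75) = 4.76*h^5 + 38.1536*h^4 + 40.2128*h^3 + 1.8906*h^2 - 5.1662*h - 0.3975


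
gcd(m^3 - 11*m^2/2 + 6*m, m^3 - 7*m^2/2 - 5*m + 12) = m^2 - 11*m/2 + 6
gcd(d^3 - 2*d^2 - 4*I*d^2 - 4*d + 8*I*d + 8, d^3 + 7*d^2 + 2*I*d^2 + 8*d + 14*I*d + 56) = d - 2*I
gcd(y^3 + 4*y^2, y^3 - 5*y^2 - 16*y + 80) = y + 4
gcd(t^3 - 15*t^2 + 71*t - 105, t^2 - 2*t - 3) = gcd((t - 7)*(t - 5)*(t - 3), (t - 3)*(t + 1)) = t - 3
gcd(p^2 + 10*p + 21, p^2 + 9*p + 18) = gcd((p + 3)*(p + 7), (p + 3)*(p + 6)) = p + 3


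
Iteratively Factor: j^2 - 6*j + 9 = (j - 3)*(j - 3)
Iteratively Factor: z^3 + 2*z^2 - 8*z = (z - 2)*(z^2 + 4*z) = (z - 2)*(z + 4)*(z)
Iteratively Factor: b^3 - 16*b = (b + 4)*(b^2 - 4*b) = (b - 4)*(b + 4)*(b)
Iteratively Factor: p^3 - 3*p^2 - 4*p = (p + 1)*(p^2 - 4*p) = (p - 4)*(p + 1)*(p)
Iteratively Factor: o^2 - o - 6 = (o + 2)*(o - 3)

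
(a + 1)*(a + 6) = a^2 + 7*a + 6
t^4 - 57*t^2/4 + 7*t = t*(t - 7/2)*(t - 1/2)*(t + 4)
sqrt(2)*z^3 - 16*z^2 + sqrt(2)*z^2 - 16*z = z*(z - 8*sqrt(2))*(sqrt(2)*z + sqrt(2))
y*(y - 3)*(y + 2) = y^3 - y^2 - 6*y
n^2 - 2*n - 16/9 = (n - 8/3)*(n + 2/3)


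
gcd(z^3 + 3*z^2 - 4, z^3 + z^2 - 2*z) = z^2 + z - 2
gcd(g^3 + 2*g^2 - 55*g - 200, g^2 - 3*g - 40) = g^2 - 3*g - 40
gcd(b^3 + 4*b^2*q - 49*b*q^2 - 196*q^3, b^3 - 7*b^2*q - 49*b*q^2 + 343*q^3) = -b^2 + 49*q^2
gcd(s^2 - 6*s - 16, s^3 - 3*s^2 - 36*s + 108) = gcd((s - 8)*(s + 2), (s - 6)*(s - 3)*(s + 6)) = 1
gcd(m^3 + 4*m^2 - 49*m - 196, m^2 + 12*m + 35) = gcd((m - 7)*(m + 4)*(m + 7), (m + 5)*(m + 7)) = m + 7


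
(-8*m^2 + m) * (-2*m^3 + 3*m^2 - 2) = 16*m^5 - 26*m^4 + 3*m^3 + 16*m^2 - 2*m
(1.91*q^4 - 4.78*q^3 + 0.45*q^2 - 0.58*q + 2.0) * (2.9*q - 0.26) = 5.539*q^5 - 14.3586*q^4 + 2.5478*q^3 - 1.799*q^2 + 5.9508*q - 0.52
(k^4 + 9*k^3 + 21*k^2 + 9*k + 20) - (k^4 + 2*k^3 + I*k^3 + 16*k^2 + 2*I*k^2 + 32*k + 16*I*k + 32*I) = 7*k^3 - I*k^3 + 5*k^2 - 2*I*k^2 - 23*k - 16*I*k + 20 - 32*I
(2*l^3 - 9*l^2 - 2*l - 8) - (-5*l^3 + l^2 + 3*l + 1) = 7*l^3 - 10*l^2 - 5*l - 9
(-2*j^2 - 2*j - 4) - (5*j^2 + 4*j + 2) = -7*j^2 - 6*j - 6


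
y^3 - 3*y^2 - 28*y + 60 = (y - 6)*(y - 2)*(y + 5)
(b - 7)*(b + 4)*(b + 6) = b^3 + 3*b^2 - 46*b - 168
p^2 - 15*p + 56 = (p - 8)*(p - 7)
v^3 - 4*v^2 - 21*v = v*(v - 7)*(v + 3)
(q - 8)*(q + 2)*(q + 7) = q^3 + q^2 - 58*q - 112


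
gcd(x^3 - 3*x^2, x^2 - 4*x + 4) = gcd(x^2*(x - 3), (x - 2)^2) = 1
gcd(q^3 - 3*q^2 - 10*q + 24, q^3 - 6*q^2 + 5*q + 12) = q - 4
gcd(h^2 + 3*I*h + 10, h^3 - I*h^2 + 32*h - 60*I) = h - 2*I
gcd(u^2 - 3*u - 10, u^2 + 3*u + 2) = u + 2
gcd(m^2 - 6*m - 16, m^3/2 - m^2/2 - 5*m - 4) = m + 2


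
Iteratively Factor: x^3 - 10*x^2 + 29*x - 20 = (x - 4)*(x^2 - 6*x + 5) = (x - 4)*(x - 1)*(x - 5)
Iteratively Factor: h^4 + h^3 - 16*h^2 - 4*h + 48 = (h + 2)*(h^3 - h^2 - 14*h + 24) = (h - 2)*(h + 2)*(h^2 + h - 12) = (h - 2)*(h + 2)*(h + 4)*(h - 3)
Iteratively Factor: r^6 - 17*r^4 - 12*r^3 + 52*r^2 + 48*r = (r)*(r^5 - 17*r^3 - 12*r^2 + 52*r + 48) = r*(r + 1)*(r^4 - r^3 - 16*r^2 + 4*r + 48) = r*(r + 1)*(r + 2)*(r^3 - 3*r^2 - 10*r + 24) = r*(r - 2)*(r + 1)*(r + 2)*(r^2 - r - 12) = r*(r - 2)*(r + 1)*(r + 2)*(r + 3)*(r - 4)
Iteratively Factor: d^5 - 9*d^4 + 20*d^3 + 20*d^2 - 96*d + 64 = (d - 1)*(d^4 - 8*d^3 + 12*d^2 + 32*d - 64) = (d - 4)*(d - 1)*(d^3 - 4*d^2 - 4*d + 16) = (d - 4)^2*(d - 1)*(d^2 - 4) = (d - 4)^2*(d - 2)*(d - 1)*(d + 2)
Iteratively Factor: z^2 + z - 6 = (z - 2)*(z + 3)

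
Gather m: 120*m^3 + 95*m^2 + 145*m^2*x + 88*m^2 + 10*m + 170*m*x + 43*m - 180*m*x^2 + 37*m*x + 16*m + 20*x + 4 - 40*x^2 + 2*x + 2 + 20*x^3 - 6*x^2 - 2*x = 120*m^3 + m^2*(145*x + 183) + m*(-180*x^2 + 207*x + 69) + 20*x^3 - 46*x^2 + 20*x + 6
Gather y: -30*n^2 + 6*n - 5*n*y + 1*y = -30*n^2 + 6*n + y*(1 - 5*n)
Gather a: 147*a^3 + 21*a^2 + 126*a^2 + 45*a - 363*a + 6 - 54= 147*a^3 + 147*a^2 - 318*a - 48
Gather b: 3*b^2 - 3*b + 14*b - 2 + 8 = 3*b^2 + 11*b + 6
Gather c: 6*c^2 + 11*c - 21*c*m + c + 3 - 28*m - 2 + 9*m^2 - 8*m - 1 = 6*c^2 + c*(12 - 21*m) + 9*m^2 - 36*m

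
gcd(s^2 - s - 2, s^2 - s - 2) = s^2 - s - 2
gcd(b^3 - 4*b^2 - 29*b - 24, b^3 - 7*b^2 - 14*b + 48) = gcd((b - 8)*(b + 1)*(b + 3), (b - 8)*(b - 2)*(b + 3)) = b^2 - 5*b - 24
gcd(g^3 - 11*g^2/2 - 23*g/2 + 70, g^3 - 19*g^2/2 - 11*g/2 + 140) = g^2 - 3*g/2 - 35/2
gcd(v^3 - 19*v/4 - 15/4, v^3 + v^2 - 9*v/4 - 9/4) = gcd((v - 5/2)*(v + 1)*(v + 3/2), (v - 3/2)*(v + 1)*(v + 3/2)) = v^2 + 5*v/2 + 3/2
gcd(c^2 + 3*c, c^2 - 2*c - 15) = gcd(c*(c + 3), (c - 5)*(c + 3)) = c + 3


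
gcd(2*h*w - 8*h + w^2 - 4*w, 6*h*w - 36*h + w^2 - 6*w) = 1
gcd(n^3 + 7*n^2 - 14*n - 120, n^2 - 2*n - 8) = n - 4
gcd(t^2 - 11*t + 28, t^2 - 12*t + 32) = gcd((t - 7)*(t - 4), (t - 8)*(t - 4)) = t - 4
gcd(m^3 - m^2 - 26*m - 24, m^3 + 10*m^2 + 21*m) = 1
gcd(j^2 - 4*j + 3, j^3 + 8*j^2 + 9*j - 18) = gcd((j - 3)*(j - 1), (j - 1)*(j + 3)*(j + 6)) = j - 1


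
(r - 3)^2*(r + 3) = r^3 - 3*r^2 - 9*r + 27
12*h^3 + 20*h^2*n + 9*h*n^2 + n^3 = (h + n)*(2*h + n)*(6*h + n)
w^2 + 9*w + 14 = (w + 2)*(w + 7)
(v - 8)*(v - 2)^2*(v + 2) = v^4 - 10*v^3 + 12*v^2 + 40*v - 64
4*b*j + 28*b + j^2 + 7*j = (4*b + j)*(j + 7)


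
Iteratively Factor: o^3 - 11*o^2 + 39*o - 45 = (o - 5)*(o^2 - 6*o + 9) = (o - 5)*(o - 3)*(o - 3)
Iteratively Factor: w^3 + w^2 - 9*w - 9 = (w - 3)*(w^2 + 4*w + 3) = (w - 3)*(w + 1)*(w + 3)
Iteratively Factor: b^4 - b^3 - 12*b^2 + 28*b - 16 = (b - 2)*(b^3 + b^2 - 10*b + 8) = (b - 2)*(b - 1)*(b^2 + 2*b - 8) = (b - 2)*(b - 1)*(b + 4)*(b - 2)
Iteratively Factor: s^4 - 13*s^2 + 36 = (s + 3)*(s^3 - 3*s^2 - 4*s + 12) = (s - 3)*(s + 3)*(s^2 - 4) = (s - 3)*(s + 2)*(s + 3)*(s - 2)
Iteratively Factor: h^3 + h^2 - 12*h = (h)*(h^2 + h - 12) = h*(h + 4)*(h - 3)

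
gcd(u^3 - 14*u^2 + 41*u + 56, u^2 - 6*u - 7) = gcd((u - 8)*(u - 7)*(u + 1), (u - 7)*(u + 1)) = u^2 - 6*u - 7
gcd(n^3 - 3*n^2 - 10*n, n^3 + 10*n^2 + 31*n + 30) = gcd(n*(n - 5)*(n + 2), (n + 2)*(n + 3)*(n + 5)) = n + 2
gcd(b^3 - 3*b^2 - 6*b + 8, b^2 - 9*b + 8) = b - 1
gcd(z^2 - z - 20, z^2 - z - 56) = 1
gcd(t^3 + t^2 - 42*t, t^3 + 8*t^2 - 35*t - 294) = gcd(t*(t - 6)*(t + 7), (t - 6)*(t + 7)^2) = t^2 + t - 42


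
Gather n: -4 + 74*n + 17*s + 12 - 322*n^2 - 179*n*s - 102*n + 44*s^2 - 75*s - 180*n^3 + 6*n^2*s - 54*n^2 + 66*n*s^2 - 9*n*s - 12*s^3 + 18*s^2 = -180*n^3 + n^2*(6*s - 376) + n*(66*s^2 - 188*s - 28) - 12*s^3 + 62*s^2 - 58*s + 8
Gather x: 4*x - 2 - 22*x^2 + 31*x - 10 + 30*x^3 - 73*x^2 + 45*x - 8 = 30*x^3 - 95*x^2 + 80*x - 20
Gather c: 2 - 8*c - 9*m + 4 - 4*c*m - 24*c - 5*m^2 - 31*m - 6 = c*(-4*m - 32) - 5*m^2 - 40*m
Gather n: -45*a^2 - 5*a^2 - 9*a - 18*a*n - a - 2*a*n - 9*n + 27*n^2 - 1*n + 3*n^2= -50*a^2 - 10*a + 30*n^2 + n*(-20*a - 10)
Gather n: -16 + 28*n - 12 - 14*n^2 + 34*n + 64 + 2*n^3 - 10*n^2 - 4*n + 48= 2*n^3 - 24*n^2 + 58*n + 84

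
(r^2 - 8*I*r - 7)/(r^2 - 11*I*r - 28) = (r - I)/(r - 4*I)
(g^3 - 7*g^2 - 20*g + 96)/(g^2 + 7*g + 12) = (g^2 - 11*g + 24)/(g + 3)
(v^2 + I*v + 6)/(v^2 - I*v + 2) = (v + 3*I)/(v + I)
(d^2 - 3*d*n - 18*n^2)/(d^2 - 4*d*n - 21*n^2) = (d - 6*n)/(d - 7*n)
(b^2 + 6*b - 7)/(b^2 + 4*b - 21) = (b - 1)/(b - 3)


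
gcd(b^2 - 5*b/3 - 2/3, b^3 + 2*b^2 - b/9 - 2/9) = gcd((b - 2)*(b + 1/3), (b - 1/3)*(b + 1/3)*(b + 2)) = b + 1/3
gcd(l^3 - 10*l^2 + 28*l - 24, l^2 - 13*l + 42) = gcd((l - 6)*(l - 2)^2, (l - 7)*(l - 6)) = l - 6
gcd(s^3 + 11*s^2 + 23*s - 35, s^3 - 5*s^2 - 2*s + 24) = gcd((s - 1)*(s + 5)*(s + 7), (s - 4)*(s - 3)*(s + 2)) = 1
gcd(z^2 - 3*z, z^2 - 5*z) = z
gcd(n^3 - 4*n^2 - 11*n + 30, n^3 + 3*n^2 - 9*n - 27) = n + 3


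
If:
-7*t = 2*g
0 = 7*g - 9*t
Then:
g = 0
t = 0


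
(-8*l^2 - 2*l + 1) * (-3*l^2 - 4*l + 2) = 24*l^4 + 38*l^3 - 11*l^2 - 8*l + 2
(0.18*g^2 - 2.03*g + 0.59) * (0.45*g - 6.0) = 0.081*g^3 - 1.9935*g^2 + 12.4455*g - 3.54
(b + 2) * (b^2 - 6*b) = b^3 - 4*b^2 - 12*b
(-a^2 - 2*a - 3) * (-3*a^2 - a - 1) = 3*a^4 + 7*a^3 + 12*a^2 + 5*a + 3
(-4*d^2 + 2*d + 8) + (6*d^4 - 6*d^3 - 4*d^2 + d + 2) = 6*d^4 - 6*d^3 - 8*d^2 + 3*d + 10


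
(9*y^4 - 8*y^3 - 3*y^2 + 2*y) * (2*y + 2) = 18*y^5 + 2*y^4 - 22*y^3 - 2*y^2 + 4*y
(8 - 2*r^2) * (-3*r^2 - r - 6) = 6*r^4 + 2*r^3 - 12*r^2 - 8*r - 48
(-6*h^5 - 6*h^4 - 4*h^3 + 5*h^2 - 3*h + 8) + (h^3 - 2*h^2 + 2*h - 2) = -6*h^5 - 6*h^4 - 3*h^3 + 3*h^2 - h + 6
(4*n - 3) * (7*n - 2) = 28*n^2 - 29*n + 6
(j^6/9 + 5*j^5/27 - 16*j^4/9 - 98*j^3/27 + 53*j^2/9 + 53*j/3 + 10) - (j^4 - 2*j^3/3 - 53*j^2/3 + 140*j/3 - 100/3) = j^6/9 + 5*j^5/27 - 25*j^4/9 - 80*j^3/27 + 212*j^2/9 - 29*j + 130/3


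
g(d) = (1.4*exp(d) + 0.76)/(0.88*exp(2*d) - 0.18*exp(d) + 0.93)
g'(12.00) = 0.00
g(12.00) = 0.00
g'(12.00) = 0.00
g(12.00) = 0.00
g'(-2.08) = 0.18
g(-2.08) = 1.01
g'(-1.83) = 0.22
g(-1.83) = 1.07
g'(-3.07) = 0.07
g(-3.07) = 0.89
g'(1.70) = -0.34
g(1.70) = 0.32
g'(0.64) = -0.74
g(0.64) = 0.91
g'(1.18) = -0.56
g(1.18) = 0.55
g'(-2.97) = 0.08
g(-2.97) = 0.90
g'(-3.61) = 0.04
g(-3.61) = 0.86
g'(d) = (1.4*exp(d) + 0.76)*(-1.76*exp(2*d) + 0.18*exp(d))/(0.88*exp(2*d) - 0.18*exp(d) + 0.93)^2 + 1.4*exp(d)/(0.88*exp(2*d) - 0.18*exp(d) + 0.93)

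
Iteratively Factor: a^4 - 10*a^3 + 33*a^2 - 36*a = (a - 3)*(a^3 - 7*a^2 + 12*a) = (a - 3)^2*(a^2 - 4*a) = a*(a - 3)^2*(a - 4)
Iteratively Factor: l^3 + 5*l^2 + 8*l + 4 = (l + 2)*(l^2 + 3*l + 2) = (l + 1)*(l + 2)*(l + 2)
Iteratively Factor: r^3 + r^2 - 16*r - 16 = (r + 1)*(r^2 - 16) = (r - 4)*(r + 1)*(r + 4)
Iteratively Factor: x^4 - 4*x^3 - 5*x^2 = (x + 1)*(x^3 - 5*x^2) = (x - 5)*(x + 1)*(x^2) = x*(x - 5)*(x + 1)*(x)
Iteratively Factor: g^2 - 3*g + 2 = (g - 2)*(g - 1)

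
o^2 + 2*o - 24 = (o - 4)*(o + 6)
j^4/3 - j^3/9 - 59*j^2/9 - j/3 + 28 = (j/3 + 1)*(j - 4)*(j - 7/3)*(j + 3)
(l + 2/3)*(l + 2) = l^2 + 8*l/3 + 4/3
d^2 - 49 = (d - 7)*(d + 7)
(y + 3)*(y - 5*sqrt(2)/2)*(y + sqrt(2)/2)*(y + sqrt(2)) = y^4 - sqrt(2)*y^3 + 3*y^3 - 13*y^2/2 - 3*sqrt(2)*y^2 - 39*y/2 - 5*sqrt(2)*y/2 - 15*sqrt(2)/2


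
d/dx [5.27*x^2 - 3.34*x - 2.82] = 10.54*x - 3.34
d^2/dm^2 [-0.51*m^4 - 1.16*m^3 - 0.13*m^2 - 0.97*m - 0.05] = -6.12*m^2 - 6.96*m - 0.26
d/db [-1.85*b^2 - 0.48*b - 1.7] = -3.7*b - 0.48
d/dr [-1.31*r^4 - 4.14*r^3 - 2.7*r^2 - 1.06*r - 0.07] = -5.24*r^3 - 12.42*r^2 - 5.4*r - 1.06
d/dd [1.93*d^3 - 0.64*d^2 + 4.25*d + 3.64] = 5.79*d^2 - 1.28*d + 4.25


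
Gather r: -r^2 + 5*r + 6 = -r^2 + 5*r + 6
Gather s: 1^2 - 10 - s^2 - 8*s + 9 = -s^2 - 8*s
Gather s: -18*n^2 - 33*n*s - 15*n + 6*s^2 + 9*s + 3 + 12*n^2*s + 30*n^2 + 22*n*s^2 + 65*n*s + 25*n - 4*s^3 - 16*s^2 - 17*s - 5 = 12*n^2 + 10*n - 4*s^3 + s^2*(22*n - 10) + s*(12*n^2 + 32*n - 8) - 2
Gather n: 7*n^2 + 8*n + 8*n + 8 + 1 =7*n^2 + 16*n + 9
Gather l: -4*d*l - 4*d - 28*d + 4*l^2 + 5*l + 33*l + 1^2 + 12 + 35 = -32*d + 4*l^2 + l*(38 - 4*d) + 48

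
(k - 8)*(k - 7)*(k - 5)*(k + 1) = k^4 - 19*k^3 + 111*k^2 - 149*k - 280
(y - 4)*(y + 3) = y^2 - y - 12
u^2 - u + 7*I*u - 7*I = (u - 1)*(u + 7*I)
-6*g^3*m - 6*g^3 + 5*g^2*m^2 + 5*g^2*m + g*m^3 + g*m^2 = (-g + m)*(6*g + m)*(g*m + g)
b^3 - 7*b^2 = b^2*(b - 7)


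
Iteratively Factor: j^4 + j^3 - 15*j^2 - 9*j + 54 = (j + 3)*(j^3 - 2*j^2 - 9*j + 18) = (j + 3)^2*(j^2 - 5*j + 6) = (j - 3)*(j + 3)^2*(j - 2)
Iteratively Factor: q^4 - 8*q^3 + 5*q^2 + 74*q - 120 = (q - 5)*(q^3 - 3*q^2 - 10*q + 24) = (q - 5)*(q - 2)*(q^2 - q - 12) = (q - 5)*(q - 4)*(q - 2)*(q + 3)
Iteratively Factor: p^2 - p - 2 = (p - 2)*(p + 1)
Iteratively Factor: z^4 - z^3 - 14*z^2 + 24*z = (z)*(z^3 - z^2 - 14*z + 24) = z*(z + 4)*(z^2 - 5*z + 6) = z*(z - 3)*(z + 4)*(z - 2)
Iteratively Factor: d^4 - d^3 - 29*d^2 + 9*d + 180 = (d - 3)*(d^3 + 2*d^2 - 23*d - 60) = (d - 3)*(d + 3)*(d^2 - d - 20) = (d - 3)*(d + 3)*(d + 4)*(d - 5)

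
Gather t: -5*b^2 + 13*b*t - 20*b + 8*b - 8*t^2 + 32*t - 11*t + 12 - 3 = -5*b^2 - 12*b - 8*t^2 + t*(13*b + 21) + 9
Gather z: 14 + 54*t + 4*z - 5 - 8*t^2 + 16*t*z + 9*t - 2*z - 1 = -8*t^2 + 63*t + z*(16*t + 2) + 8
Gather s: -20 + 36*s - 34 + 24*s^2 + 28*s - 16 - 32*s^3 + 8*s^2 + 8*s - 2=-32*s^3 + 32*s^2 + 72*s - 72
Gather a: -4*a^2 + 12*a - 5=-4*a^2 + 12*a - 5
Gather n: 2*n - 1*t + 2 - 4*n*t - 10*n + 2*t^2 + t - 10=n*(-4*t - 8) + 2*t^2 - 8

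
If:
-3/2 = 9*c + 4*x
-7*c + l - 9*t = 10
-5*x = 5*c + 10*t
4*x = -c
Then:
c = -3/16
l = 1193/128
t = 9/128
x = 3/64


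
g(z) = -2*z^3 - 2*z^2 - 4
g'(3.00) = -66.00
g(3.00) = -76.00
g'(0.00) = 0.00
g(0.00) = -4.00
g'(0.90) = -8.46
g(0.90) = -7.08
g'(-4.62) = -109.59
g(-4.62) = 150.53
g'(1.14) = -12.36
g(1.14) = -9.56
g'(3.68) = -95.97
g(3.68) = -130.76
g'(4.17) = -121.01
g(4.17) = -183.80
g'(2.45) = -45.82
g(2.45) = -45.42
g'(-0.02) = 0.08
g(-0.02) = -4.00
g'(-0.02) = 0.08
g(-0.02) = -4.00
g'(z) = -6*z^2 - 4*z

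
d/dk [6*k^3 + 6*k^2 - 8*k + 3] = 18*k^2 + 12*k - 8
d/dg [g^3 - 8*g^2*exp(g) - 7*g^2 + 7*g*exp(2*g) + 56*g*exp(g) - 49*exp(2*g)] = -8*g^2*exp(g) + 3*g^2 + 14*g*exp(2*g) + 40*g*exp(g) - 14*g - 91*exp(2*g) + 56*exp(g)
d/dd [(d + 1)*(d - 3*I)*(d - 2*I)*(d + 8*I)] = 4*d^3 + d^2*(3 + 9*I) + d*(68 + 6*I) + 34 - 48*I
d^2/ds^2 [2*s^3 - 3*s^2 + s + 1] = 12*s - 6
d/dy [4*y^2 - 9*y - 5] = 8*y - 9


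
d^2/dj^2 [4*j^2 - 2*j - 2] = 8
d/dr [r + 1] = 1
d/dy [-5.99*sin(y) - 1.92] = -5.99*cos(y)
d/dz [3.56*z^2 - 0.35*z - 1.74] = 7.12*z - 0.35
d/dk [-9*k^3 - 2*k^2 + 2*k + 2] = -27*k^2 - 4*k + 2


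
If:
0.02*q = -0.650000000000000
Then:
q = -32.50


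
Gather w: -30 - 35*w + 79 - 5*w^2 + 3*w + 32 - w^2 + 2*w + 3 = -6*w^2 - 30*w + 84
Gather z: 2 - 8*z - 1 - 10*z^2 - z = -10*z^2 - 9*z + 1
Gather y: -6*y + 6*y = 0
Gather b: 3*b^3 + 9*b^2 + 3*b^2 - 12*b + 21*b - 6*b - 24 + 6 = 3*b^3 + 12*b^2 + 3*b - 18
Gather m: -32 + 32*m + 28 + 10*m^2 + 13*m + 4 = 10*m^2 + 45*m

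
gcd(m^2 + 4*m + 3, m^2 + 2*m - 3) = m + 3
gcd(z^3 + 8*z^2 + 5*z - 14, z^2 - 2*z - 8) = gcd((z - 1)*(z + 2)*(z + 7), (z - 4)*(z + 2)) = z + 2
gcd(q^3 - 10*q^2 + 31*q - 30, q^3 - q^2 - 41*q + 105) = q^2 - 8*q + 15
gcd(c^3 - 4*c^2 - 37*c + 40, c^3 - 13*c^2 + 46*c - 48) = c - 8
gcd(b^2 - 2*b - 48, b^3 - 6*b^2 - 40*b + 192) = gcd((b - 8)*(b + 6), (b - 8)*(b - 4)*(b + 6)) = b^2 - 2*b - 48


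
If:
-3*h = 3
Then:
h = -1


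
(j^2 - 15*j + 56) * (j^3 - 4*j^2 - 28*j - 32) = j^5 - 19*j^4 + 88*j^3 + 164*j^2 - 1088*j - 1792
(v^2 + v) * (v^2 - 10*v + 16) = v^4 - 9*v^3 + 6*v^2 + 16*v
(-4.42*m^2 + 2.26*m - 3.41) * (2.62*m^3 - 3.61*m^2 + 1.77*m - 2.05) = -11.5804*m^5 + 21.8774*m^4 - 24.9162*m^3 + 25.3713*m^2 - 10.6687*m + 6.9905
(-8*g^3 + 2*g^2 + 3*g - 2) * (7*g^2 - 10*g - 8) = -56*g^5 + 94*g^4 + 65*g^3 - 60*g^2 - 4*g + 16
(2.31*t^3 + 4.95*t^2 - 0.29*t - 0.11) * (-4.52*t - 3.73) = -10.4412*t^4 - 30.9903*t^3 - 17.1527*t^2 + 1.5789*t + 0.4103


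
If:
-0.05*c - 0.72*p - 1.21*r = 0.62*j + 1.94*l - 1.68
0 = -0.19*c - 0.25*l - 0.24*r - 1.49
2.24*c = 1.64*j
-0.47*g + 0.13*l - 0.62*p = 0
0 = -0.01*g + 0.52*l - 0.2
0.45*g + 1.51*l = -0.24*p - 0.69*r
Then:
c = -15.06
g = -15.01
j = -20.57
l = 0.10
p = 11.40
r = 5.61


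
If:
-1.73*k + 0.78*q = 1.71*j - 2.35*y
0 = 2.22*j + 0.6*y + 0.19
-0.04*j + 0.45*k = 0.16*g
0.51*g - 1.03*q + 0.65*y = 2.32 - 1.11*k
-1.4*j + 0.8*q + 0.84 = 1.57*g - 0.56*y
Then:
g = -0.18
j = -0.22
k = -0.08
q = -2.13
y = 0.49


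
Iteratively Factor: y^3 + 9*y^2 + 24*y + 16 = (y + 1)*(y^2 + 8*y + 16) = (y + 1)*(y + 4)*(y + 4)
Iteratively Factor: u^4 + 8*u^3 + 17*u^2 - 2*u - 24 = (u - 1)*(u^3 + 9*u^2 + 26*u + 24) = (u - 1)*(u + 2)*(u^2 + 7*u + 12) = (u - 1)*(u + 2)*(u + 3)*(u + 4)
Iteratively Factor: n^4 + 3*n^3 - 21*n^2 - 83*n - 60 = (n + 4)*(n^3 - n^2 - 17*n - 15) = (n + 1)*(n + 4)*(n^2 - 2*n - 15) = (n - 5)*(n + 1)*(n + 4)*(n + 3)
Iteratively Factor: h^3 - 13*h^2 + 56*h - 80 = (h - 4)*(h^2 - 9*h + 20) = (h - 4)^2*(h - 5)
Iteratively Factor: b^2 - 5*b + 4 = (b - 1)*(b - 4)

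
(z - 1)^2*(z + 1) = z^3 - z^2 - z + 1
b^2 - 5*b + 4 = (b - 4)*(b - 1)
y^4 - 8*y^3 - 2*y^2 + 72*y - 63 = (y - 7)*(y - 3)*(y - 1)*(y + 3)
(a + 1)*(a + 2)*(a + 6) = a^3 + 9*a^2 + 20*a + 12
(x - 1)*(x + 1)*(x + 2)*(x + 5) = x^4 + 7*x^3 + 9*x^2 - 7*x - 10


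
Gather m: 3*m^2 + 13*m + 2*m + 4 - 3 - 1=3*m^2 + 15*m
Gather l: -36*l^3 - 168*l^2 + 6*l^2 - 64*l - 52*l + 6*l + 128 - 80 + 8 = -36*l^3 - 162*l^2 - 110*l + 56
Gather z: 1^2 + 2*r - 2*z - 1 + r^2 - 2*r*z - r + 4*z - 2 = r^2 + r + z*(2 - 2*r) - 2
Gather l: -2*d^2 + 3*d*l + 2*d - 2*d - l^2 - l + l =-2*d^2 + 3*d*l - l^2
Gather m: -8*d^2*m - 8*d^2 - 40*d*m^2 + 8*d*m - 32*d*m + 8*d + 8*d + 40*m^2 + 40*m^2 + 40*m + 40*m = -8*d^2 + 16*d + m^2*(80 - 40*d) + m*(-8*d^2 - 24*d + 80)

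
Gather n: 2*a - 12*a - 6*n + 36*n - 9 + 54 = -10*a + 30*n + 45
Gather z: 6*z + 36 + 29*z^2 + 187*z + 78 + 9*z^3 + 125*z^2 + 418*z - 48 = 9*z^3 + 154*z^2 + 611*z + 66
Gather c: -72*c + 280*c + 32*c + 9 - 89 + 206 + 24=240*c + 150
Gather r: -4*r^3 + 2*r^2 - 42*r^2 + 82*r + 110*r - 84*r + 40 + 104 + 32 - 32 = -4*r^3 - 40*r^2 + 108*r + 144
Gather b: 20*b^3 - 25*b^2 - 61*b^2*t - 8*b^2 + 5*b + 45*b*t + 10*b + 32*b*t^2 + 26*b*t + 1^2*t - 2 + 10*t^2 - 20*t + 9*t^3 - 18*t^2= 20*b^3 + b^2*(-61*t - 33) + b*(32*t^2 + 71*t + 15) + 9*t^3 - 8*t^2 - 19*t - 2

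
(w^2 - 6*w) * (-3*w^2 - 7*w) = -3*w^4 + 11*w^3 + 42*w^2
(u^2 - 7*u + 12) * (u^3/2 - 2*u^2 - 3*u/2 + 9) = u^5/2 - 11*u^4/2 + 37*u^3/2 - 9*u^2/2 - 81*u + 108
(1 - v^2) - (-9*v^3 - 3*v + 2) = 9*v^3 - v^2 + 3*v - 1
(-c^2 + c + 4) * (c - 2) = -c^3 + 3*c^2 + 2*c - 8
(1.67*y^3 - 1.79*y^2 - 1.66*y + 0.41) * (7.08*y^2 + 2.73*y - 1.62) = 11.8236*y^5 - 8.1141*y^4 - 19.3449*y^3 + 1.2708*y^2 + 3.8085*y - 0.6642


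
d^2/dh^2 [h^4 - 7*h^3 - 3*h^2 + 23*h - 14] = 12*h^2 - 42*h - 6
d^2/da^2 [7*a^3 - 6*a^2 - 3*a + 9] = 42*a - 12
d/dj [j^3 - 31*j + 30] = 3*j^2 - 31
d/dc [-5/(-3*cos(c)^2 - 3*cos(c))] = 5*(sin(c)/cos(c)^2 + 2*tan(c))/(3*(cos(c) + 1)^2)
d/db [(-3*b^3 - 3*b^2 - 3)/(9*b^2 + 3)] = b*(-3*b^3 - 3*b + 4)/(9*b^4 + 6*b^2 + 1)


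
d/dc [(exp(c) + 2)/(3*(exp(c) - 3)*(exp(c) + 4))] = (-exp(2*c) - 4*exp(c) - 14)*exp(c)/(3*(exp(4*c) + 2*exp(3*c) - 23*exp(2*c) - 24*exp(c) + 144))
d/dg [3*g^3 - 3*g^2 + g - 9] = 9*g^2 - 6*g + 1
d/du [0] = 0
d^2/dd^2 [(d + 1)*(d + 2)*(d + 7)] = 6*d + 20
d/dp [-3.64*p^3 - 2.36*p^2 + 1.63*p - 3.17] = -10.92*p^2 - 4.72*p + 1.63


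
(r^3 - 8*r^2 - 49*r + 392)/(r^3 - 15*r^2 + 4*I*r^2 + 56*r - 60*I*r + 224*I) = (r + 7)/(r + 4*I)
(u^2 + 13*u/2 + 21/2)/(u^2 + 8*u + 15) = (u + 7/2)/(u + 5)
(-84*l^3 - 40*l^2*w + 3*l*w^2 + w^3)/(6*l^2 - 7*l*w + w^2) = (14*l^2 + 9*l*w + w^2)/(-l + w)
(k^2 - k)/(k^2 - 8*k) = (k - 1)/(k - 8)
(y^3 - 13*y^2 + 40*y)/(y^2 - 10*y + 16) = y*(y - 5)/(y - 2)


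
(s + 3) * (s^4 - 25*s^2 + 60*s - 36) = s^5 + 3*s^4 - 25*s^3 - 15*s^2 + 144*s - 108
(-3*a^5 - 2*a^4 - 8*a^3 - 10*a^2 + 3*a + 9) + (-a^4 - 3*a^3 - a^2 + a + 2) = -3*a^5 - 3*a^4 - 11*a^3 - 11*a^2 + 4*a + 11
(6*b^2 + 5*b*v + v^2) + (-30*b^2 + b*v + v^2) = -24*b^2 + 6*b*v + 2*v^2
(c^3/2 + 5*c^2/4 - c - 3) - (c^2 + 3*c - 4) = c^3/2 + c^2/4 - 4*c + 1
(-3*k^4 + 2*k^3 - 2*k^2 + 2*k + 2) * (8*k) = -24*k^5 + 16*k^4 - 16*k^3 + 16*k^2 + 16*k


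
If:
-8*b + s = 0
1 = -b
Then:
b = -1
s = -8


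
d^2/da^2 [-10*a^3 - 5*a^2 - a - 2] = -60*a - 10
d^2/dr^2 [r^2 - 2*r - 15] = 2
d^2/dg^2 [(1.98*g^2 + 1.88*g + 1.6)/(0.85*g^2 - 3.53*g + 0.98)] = (-1.77635683940025e-15*g^4 + 14.59858*g^3 - 2.96003999999999*g^2 - 38.20104*g + 54.019808)/(0.614125*g^6 - 7.651275*g^5 + 33.899445*g^4 - 61.629917*g^3 + 39.084066*g^2 - 10.170636*g + 0.941192)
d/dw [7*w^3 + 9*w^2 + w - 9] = 21*w^2 + 18*w + 1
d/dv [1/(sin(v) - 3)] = -cos(v)/(sin(v) - 3)^2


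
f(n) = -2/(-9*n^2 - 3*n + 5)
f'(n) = -2*(18*n + 3)/(-9*n^2 - 3*n + 5)^2 = 6*(-6*n - 1)/(9*n^2 + 3*n - 5)^2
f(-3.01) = 0.03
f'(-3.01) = 0.02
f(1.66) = 0.08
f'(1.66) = -0.11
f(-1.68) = 0.13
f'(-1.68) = 0.23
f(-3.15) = 0.03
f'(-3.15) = 0.02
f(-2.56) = 0.04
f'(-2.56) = 0.04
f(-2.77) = 0.04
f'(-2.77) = 0.03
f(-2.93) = 0.03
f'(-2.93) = 0.02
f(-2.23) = 0.06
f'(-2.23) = 0.07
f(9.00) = 0.00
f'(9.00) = 0.00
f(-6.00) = 0.01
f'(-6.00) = 0.00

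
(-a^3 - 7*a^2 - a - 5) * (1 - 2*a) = 2*a^4 + 13*a^3 - 5*a^2 + 9*a - 5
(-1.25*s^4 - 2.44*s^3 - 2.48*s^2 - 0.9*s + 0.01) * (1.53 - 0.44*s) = 0.55*s^5 - 0.8389*s^4 - 2.642*s^3 - 3.3984*s^2 - 1.3814*s + 0.0153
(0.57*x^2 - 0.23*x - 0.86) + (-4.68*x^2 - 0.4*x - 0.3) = -4.11*x^2 - 0.63*x - 1.16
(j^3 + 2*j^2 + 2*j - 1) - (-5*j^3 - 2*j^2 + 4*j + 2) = 6*j^3 + 4*j^2 - 2*j - 3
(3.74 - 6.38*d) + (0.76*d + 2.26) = 6.0 - 5.62*d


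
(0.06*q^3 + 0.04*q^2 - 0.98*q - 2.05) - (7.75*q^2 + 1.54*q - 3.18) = 0.06*q^3 - 7.71*q^2 - 2.52*q + 1.13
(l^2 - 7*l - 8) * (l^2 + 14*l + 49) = l^4 + 7*l^3 - 57*l^2 - 455*l - 392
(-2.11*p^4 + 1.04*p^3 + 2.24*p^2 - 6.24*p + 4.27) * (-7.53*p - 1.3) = 15.8883*p^5 - 5.0882*p^4 - 18.2192*p^3 + 44.0752*p^2 - 24.0411*p - 5.551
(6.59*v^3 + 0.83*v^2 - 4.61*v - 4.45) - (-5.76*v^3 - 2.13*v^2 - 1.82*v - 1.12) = 12.35*v^3 + 2.96*v^2 - 2.79*v - 3.33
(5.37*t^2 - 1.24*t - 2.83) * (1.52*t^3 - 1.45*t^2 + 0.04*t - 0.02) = 8.1624*t^5 - 9.6713*t^4 - 2.2888*t^3 + 3.9465*t^2 - 0.0884*t + 0.0566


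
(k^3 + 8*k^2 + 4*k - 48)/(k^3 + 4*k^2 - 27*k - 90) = (k^2 + 2*k - 8)/(k^2 - 2*k - 15)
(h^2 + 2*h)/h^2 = (h + 2)/h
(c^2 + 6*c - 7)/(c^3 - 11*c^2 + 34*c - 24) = (c + 7)/(c^2 - 10*c + 24)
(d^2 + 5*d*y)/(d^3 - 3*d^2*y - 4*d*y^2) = (-d - 5*y)/(-d^2 + 3*d*y + 4*y^2)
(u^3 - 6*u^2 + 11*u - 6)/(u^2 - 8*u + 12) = (u^2 - 4*u + 3)/(u - 6)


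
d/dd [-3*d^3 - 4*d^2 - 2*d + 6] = -9*d^2 - 8*d - 2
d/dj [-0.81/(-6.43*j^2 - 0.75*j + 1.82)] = (-10.4166*j - 0.6075)/(6.43*j^2 + 0.75*j - 1.82)^2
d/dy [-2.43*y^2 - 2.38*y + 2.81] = -4.86*y - 2.38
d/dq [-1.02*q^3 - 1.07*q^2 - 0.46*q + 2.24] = -3.06*q^2 - 2.14*q - 0.46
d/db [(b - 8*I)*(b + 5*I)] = 2*b - 3*I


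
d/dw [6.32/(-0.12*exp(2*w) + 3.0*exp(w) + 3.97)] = (1.5168*exp(w) - 18.96)*exp(w)/(-0.12*exp(2*w) + 3.0*exp(w) + 3.97)^2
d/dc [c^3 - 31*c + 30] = 3*c^2 - 31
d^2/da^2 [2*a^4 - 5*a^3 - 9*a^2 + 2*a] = 24*a^2 - 30*a - 18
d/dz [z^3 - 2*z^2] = z*(3*z - 4)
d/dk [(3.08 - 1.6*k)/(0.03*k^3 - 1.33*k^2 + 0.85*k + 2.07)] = (0.096*k^3 - 2.4052*k^2 + 8.1928*k - 5.93)/(0.0009*k^6 - 0.0798*k^5 + 1.8199*k^4 - 2.1368*k^3 - 4.7837*k^2 + 3.519*k + 4.2849)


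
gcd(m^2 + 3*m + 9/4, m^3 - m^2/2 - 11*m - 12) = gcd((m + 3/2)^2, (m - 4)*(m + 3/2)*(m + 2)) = m + 3/2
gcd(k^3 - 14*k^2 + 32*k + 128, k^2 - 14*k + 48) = k - 8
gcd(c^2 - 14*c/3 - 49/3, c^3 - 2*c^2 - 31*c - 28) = c - 7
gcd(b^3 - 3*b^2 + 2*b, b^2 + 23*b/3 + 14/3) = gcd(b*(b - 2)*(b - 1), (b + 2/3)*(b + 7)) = 1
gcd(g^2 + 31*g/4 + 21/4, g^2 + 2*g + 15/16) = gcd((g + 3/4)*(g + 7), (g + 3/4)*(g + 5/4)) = g + 3/4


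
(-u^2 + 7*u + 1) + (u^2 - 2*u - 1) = 5*u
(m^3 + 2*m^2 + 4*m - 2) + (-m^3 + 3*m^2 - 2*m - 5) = 5*m^2 + 2*m - 7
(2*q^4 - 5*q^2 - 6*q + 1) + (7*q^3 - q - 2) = 2*q^4 + 7*q^3 - 5*q^2 - 7*q - 1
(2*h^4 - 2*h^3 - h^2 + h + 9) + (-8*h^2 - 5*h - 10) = 2*h^4 - 2*h^3 - 9*h^2 - 4*h - 1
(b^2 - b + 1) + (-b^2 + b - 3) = -2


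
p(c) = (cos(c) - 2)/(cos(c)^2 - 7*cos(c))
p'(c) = (2*sin(c)*cos(c) - 7*sin(c))*(cos(c) - 2)/(cos(c)^2 - 7*cos(c))^2 - sin(c)/(cos(c)^2 - 7*cos(c)) = (sin(c) + 14*sin(c)/cos(c)^2 - 4*tan(c))/(cos(c) - 7)^2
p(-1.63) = -4.93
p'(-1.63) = -81.48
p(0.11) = 0.17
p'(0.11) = 0.03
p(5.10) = 0.65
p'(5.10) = -1.87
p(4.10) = -0.59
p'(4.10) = -0.72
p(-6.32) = 0.17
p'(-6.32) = -0.01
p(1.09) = 0.51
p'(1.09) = 1.20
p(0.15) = 0.17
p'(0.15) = 0.05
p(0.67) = 0.25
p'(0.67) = 0.30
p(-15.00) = -0.47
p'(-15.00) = -0.33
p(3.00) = -0.38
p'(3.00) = 0.04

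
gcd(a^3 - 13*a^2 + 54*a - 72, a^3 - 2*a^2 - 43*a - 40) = 1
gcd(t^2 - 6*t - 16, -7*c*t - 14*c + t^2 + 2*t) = t + 2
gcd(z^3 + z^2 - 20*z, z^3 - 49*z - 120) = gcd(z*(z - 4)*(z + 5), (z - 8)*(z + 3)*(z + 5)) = z + 5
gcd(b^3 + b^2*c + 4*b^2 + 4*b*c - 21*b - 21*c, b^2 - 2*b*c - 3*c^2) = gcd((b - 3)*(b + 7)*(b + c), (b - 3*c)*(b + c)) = b + c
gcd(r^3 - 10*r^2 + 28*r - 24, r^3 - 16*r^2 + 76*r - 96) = r^2 - 8*r + 12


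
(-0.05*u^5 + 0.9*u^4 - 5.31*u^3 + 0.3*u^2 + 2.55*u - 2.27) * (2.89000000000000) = -0.1445*u^5 + 2.601*u^4 - 15.3459*u^3 + 0.867*u^2 + 7.3695*u - 6.5603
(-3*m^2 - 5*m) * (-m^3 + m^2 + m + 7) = 3*m^5 + 2*m^4 - 8*m^3 - 26*m^2 - 35*m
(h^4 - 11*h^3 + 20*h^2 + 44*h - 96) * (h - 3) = h^5 - 14*h^4 + 53*h^3 - 16*h^2 - 228*h + 288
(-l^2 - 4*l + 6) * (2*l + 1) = -2*l^3 - 9*l^2 + 8*l + 6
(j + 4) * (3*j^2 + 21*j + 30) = 3*j^3 + 33*j^2 + 114*j + 120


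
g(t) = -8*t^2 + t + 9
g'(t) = 1 - 16*t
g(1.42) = -5.71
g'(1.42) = -21.72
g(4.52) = -149.92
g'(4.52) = -71.32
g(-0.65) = 4.97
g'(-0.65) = 11.40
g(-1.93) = -22.73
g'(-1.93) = 31.88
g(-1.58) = -12.55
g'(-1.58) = 26.28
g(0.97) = 2.44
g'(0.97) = -14.52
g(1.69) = -12.16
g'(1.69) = -26.04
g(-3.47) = -90.80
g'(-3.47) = 56.52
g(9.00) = -630.00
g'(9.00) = -143.00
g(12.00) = -1131.00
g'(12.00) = -191.00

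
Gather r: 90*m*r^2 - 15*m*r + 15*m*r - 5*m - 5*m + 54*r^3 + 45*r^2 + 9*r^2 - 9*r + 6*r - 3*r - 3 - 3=-10*m + 54*r^3 + r^2*(90*m + 54) - 6*r - 6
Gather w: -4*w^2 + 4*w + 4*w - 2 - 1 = -4*w^2 + 8*w - 3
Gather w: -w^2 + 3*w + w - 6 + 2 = -w^2 + 4*w - 4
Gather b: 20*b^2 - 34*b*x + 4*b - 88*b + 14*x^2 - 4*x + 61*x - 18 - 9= 20*b^2 + b*(-34*x - 84) + 14*x^2 + 57*x - 27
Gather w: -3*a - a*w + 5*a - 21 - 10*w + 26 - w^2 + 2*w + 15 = 2*a - w^2 + w*(-a - 8) + 20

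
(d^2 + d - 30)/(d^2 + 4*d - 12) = (d - 5)/(d - 2)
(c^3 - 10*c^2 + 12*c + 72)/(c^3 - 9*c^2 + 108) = (c + 2)/(c + 3)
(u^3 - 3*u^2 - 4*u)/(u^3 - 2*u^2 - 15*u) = (-u^2 + 3*u + 4)/(-u^2 + 2*u + 15)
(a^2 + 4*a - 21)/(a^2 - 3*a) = (a + 7)/a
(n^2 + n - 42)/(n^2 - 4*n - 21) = (-n^2 - n + 42)/(-n^2 + 4*n + 21)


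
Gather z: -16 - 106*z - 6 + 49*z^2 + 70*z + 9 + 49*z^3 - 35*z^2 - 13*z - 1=49*z^3 + 14*z^2 - 49*z - 14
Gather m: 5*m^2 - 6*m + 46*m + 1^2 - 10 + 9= 5*m^2 + 40*m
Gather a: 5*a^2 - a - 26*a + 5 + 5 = 5*a^2 - 27*a + 10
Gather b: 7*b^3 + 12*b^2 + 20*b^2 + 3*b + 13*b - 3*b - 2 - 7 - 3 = 7*b^3 + 32*b^2 + 13*b - 12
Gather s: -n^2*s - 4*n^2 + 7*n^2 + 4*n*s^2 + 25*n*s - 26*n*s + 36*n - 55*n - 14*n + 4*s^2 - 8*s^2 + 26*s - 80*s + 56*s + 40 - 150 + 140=3*n^2 - 33*n + s^2*(4*n - 4) + s*(-n^2 - n + 2) + 30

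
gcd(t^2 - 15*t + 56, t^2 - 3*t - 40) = t - 8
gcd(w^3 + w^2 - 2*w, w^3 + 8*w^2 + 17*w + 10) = w + 2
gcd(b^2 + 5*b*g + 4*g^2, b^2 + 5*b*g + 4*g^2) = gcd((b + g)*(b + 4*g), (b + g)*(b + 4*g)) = b^2 + 5*b*g + 4*g^2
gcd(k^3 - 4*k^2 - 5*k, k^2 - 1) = k + 1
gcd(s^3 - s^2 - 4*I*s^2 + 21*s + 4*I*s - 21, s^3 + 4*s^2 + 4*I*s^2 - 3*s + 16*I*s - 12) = s + 3*I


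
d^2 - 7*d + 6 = (d - 6)*(d - 1)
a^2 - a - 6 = (a - 3)*(a + 2)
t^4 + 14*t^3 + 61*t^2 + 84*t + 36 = (t + 1)^2*(t + 6)^2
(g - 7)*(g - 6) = g^2 - 13*g + 42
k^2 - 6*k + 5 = (k - 5)*(k - 1)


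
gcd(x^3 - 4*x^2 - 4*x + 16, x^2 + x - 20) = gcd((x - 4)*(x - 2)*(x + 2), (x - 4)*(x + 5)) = x - 4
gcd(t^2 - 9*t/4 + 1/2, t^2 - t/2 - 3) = t - 2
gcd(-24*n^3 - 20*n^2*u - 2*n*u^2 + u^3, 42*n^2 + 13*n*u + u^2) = 1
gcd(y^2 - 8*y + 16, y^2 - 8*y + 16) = y^2 - 8*y + 16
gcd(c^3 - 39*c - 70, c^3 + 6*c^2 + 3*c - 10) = c^2 + 7*c + 10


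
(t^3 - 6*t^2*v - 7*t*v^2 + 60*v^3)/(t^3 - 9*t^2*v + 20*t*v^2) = (t + 3*v)/t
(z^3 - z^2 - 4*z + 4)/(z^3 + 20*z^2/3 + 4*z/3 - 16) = 3*(z^2 - 3*z + 2)/(3*z^2 + 14*z - 24)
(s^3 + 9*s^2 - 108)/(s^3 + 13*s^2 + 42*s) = (s^2 + 3*s - 18)/(s*(s + 7))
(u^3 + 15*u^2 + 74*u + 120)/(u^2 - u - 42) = (u^2 + 9*u + 20)/(u - 7)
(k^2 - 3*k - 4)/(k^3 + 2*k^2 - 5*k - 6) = (k - 4)/(k^2 + k - 6)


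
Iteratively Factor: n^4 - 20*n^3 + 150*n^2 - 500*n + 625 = (n - 5)*(n^3 - 15*n^2 + 75*n - 125) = (n - 5)^2*(n^2 - 10*n + 25) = (n - 5)^3*(n - 5)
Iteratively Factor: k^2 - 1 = (k - 1)*(k + 1)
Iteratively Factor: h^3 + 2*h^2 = (h)*(h^2 + 2*h) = h^2*(h + 2)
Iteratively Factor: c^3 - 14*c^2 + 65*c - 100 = (c - 4)*(c^2 - 10*c + 25) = (c - 5)*(c - 4)*(c - 5)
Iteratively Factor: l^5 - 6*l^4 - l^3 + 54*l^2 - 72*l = (l - 3)*(l^4 - 3*l^3 - 10*l^2 + 24*l) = l*(l - 3)*(l^3 - 3*l^2 - 10*l + 24) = l*(l - 3)*(l - 2)*(l^2 - l - 12) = l*(l - 3)*(l - 2)*(l + 3)*(l - 4)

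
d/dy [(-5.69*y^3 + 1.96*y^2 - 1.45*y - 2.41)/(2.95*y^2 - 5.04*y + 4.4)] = (-16.7855*y^4 + 57.3552*y^3 - 80.7089*y^2 + 31.467*y - 18.5264)/(8.7025*y^4 - 29.736*y^3 + 51.3616*y^2 - 44.352*y + 19.36)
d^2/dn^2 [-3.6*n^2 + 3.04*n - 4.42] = -7.20000000000000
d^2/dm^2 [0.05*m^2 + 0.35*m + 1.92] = 0.100000000000000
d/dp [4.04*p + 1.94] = 4.04000000000000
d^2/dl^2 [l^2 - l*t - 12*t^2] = 2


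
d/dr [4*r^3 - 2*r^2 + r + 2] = 12*r^2 - 4*r + 1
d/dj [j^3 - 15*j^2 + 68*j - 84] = 3*j^2 - 30*j + 68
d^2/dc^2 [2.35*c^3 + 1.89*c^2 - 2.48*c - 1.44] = 14.1*c + 3.78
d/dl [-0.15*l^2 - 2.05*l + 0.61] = -0.3*l - 2.05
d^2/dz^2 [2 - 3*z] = 0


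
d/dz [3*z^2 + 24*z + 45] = 6*z + 24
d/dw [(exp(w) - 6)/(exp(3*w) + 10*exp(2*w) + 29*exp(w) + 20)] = (-(exp(w) - 6)*(3*exp(2*w) + 20*exp(w) + 29) + exp(3*w) + 10*exp(2*w) + 29*exp(w) + 20)*exp(w)/(exp(3*w) + 10*exp(2*w) + 29*exp(w) + 20)^2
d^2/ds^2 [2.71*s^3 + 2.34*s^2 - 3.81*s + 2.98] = 16.26*s + 4.68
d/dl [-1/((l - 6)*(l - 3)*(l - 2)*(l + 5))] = 2*(2*l^3 - 9*l^2 - 19*l + 72)/(l^8 - 12*l^7 - 2*l^6 + 516*l^5 - 1727*l^4 - 3312*l^3 + 27576*l^2 - 51840*l + 32400)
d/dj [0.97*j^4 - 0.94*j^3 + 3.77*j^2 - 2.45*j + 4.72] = 3.88*j^3 - 2.82*j^2 + 7.54*j - 2.45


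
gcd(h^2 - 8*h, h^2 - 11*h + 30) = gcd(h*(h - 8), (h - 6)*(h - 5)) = 1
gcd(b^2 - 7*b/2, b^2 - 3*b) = b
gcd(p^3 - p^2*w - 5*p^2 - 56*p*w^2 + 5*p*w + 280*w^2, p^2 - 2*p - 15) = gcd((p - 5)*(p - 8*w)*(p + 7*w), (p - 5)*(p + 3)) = p - 5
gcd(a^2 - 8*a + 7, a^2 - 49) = a - 7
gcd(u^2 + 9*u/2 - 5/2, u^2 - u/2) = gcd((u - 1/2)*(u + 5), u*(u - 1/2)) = u - 1/2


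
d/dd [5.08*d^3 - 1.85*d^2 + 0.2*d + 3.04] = 15.24*d^2 - 3.7*d + 0.2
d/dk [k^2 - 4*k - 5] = 2*k - 4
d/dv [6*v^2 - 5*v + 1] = 12*v - 5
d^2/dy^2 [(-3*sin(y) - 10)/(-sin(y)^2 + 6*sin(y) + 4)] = (3*sin(y)^5 + 58*sin(y)^4 - 114*sin(y)^3 + 388*sin(y)^2 + 96*sin(y) - 656)/(6*sin(y) + cos(y)^2 + 3)^3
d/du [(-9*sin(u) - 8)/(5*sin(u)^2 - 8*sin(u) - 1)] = 5*(9*sin(u)^2 + 16*sin(u) - 11)*cos(u)/(5*sin(u)^2 - 8*sin(u) - 1)^2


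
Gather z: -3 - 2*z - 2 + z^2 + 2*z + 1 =z^2 - 4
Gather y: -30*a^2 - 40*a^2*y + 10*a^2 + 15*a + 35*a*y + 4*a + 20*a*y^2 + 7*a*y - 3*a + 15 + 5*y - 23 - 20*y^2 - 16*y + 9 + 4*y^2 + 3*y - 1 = -20*a^2 + 16*a + y^2*(20*a - 16) + y*(-40*a^2 + 42*a - 8)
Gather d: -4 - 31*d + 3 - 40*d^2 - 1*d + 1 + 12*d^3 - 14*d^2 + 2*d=12*d^3 - 54*d^2 - 30*d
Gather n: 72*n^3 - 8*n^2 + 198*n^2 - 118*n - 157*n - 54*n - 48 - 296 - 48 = 72*n^3 + 190*n^2 - 329*n - 392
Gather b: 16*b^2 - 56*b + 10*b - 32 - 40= 16*b^2 - 46*b - 72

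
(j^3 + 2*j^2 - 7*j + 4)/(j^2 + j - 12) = (j^2 - 2*j + 1)/(j - 3)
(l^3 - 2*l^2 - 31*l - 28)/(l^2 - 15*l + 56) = (l^2 + 5*l + 4)/(l - 8)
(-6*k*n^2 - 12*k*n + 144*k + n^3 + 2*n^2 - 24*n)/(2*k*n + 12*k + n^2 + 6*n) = (-6*k*n + 24*k + n^2 - 4*n)/(2*k + n)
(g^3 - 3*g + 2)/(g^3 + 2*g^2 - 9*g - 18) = (g^2 - 2*g + 1)/(g^2 - 9)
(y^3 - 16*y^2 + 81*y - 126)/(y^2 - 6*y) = y - 10 + 21/y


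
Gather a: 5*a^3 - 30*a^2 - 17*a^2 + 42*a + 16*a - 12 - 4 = 5*a^3 - 47*a^2 + 58*a - 16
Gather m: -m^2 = -m^2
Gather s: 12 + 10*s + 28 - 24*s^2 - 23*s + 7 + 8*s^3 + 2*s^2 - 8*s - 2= 8*s^3 - 22*s^2 - 21*s + 45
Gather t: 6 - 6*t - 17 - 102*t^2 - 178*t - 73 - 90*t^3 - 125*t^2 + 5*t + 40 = -90*t^3 - 227*t^2 - 179*t - 44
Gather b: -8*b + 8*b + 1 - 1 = 0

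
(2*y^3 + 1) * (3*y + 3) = 6*y^4 + 6*y^3 + 3*y + 3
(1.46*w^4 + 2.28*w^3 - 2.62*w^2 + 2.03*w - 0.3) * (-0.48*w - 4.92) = -0.7008*w^5 - 8.2776*w^4 - 9.96*w^3 + 11.916*w^2 - 9.8436*w + 1.476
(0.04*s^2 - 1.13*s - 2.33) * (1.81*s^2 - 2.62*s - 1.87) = 0.0724*s^4 - 2.1501*s^3 - 1.3315*s^2 + 8.2177*s + 4.3571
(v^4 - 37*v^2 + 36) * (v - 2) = v^5 - 2*v^4 - 37*v^3 + 74*v^2 + 36*v - 72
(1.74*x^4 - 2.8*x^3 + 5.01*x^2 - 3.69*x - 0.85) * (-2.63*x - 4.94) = -4.5762*x^5 - 1.2316*x^4 + 0.655700000000001*x^3 - 15.0447*x^2 + 20.4641*x + 4.199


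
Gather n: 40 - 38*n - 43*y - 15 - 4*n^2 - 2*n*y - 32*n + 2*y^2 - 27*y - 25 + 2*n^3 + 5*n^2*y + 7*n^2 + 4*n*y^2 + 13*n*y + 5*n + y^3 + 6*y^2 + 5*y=2*n^3 + n^2*(5*y + 3) + n*(4*y^2 + 11*y - 65) + y^3 + 8*y^2 - 65*y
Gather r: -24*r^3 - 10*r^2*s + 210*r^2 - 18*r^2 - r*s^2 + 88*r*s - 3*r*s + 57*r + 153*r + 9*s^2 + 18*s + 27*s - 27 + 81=-24*r^3 + r^2*(192 - 10*s) + r*(-s^2 + 85*s + 210) + 9*s^2 + 45*s + 54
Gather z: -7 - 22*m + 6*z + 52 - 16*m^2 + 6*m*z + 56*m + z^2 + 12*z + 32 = -16*m^2 + 34*m + z^2 + z*(6*m + 18) + 77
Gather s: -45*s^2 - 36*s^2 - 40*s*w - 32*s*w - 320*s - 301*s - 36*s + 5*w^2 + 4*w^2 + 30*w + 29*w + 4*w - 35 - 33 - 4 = -81*s^2 + s*(-72*w - 657) + 9*w^2 + 63*w - 72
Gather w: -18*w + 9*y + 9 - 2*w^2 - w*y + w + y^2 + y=-2*w^2 + w*(-y - 17) + y^2 + 10*y + 9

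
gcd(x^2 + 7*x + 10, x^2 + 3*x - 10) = x + 5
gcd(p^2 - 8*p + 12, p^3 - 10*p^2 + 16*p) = p - 2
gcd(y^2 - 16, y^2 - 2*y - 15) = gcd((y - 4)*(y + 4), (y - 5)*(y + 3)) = 1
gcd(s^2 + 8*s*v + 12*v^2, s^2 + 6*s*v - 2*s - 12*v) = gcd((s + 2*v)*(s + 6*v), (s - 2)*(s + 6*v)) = s + 6*v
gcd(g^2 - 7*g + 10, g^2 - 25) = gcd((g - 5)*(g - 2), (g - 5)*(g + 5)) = g - 5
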